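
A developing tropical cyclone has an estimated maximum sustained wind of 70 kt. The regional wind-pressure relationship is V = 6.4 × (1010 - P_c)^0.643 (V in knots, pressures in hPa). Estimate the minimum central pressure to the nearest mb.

ΔP = (V / 6.4)^(1/0.643) = (70/6.4)^1.555.
70/6.4 = 10.938; 10.938^1.555 ≈ 41.28 mb.
P_c = 1010 − 41.28 = 968.72 ≈ 969 mb.

969 mb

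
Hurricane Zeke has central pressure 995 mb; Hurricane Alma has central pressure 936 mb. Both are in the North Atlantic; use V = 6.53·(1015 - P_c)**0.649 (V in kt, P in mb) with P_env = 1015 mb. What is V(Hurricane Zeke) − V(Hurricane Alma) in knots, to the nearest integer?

Hurricane Zeke: ΔP = 20; V ≈ 6.53 × 20^0.649 ≈ 45.63 kt.
Hurricane Alma: ΔP = 79; V ≈ 6.53 × 79^0.649 ≈ 111.29 kt.
Difference ≈ 45.63 − 111.29 = -65.66 → -66 kt.

-66 kt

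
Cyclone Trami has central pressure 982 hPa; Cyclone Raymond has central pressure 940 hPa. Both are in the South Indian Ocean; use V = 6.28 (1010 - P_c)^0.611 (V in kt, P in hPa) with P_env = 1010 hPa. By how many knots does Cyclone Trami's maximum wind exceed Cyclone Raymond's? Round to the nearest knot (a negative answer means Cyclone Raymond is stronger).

Cyclone Trami: ΔP = 28; V ≈ 6.28 × 28^0.611 ≈ 48.10 kt.
Cyclone Raymond: ΔP = 70; V ≈ 6.28 × 70^0.611 ≈ 84.20 kt.
Difference ≈ 48.10 − 84.20 = -36.10 → -36 kt.

-36 kt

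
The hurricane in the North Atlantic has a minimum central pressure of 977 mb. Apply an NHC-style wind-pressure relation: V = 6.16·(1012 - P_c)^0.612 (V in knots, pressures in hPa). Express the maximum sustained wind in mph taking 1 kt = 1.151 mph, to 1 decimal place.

ΔP = 1012 − 977 = 35 mb.
V ≈ 6.16 × 35^0.612 = 6.16 × 8.810 ≈ 54.269 kt.
54.269 × 1.151 ≈ 62.46 mph → 62.5 mph.

62.5 mph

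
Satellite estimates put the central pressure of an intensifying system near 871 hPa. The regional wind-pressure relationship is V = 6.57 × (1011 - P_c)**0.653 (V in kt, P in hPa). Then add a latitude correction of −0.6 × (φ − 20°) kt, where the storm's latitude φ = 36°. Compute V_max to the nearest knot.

ΔP = 1011 − 871 = 140 hPa.
140^0.653 ≈ 25.201.
V ≈ 6.57 × 25.201 ≈ 165.6 kt.
Latitude correction: −0.6 × (36 − 20) = -9.6 kt.
Corrected V ≈ 156 kt → 156 kt.

156 kt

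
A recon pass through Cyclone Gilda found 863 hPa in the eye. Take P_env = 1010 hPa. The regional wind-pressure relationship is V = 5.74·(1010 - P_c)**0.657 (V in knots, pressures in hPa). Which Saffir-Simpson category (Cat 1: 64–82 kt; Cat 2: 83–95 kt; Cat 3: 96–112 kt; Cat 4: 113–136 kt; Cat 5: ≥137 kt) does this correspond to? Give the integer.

5

ΔP = 1010 − 863 = 147 hPa.
V ≈ 5.74 × 147^0.657 = 5.74 × 26.54 ≈ 152 kt.
152 kt falls in the Category 5 band.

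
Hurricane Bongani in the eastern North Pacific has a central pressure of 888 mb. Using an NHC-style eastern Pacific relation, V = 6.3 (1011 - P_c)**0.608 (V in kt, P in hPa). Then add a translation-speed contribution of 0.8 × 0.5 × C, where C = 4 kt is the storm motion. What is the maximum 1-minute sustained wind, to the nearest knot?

119 kt

ΔP = 1011 − 888 = 123 mb.
123^0.608 ≈ 18.649.
V ≈ 6.3 × 18.649 ≈ 117.5 kt.
Translation term: 0.8 × 0.5 × 4 = 1.6 kt.
Corrected V ≈ 119.1 kt → 119 kt.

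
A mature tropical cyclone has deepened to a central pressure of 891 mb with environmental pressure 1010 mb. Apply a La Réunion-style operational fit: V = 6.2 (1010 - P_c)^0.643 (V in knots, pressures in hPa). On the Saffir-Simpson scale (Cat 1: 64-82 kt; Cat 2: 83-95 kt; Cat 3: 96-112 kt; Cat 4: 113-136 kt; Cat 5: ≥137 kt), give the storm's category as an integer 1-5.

ΔP = 1010 − 891 = 119 mb.
V ≈ 6.2 × 119^0.643 = 6.2 × 21.61 ≈ 134 kt.
134 kt falls in the Category 4 band.

4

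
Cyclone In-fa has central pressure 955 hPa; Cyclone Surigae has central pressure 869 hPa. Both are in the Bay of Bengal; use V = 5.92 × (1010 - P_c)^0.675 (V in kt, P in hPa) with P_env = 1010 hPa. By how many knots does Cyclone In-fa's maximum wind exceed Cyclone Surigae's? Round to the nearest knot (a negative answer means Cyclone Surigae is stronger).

-79 kt

Cyclone In-fa: ΔP = 55; V ≈ 5.92 × 55^0.675 ≈ 88.53 kt.
Cyclone Surigae: ΔP = 141; V ≈ 5.92 × 141^0.675 ≈ 167.13 kt.
Difference ≈ 88.53 − 167.13 = -78.60 → -79 kt.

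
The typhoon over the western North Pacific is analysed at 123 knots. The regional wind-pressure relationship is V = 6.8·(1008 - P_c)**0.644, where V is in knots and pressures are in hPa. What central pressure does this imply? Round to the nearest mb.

ΔP = (V / 6.8)^(1/0.644) = (123/6.8)^1.553.
123/6.8 = 18.088; 18.088^1.553 ≈ 89.64 mb.
P_c = 1008 − 89.64 = 918.36 ≈ 918 mb.

918 mb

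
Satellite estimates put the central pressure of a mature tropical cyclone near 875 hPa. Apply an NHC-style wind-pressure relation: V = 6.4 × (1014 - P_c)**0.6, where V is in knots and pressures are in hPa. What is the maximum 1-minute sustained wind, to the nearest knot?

ΔP = 1014 − 875 = 139 hPa.
139^0.6 ≈ 19.311.
V ≈ 6.4 × 19.311 ≈ 123.6 kt.

124 kt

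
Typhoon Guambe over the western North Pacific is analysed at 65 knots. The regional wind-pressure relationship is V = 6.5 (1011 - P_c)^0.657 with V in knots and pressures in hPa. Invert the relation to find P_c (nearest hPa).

ΔP = (V / 6.5)^(1/0.657) = (65/6.5)^1.522.
65/6.5 = 10.000; 10.000^1.522 ≈ 33.27 hPa.
P_c = 1011 − 33.27 = 977.73 ≈ 978 hPa.

978 hPa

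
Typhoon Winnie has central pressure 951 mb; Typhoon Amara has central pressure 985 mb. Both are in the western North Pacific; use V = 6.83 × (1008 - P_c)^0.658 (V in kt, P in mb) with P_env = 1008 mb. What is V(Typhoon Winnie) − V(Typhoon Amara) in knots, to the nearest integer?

44 kt

Typhoon Winnie: ΔP = 57; V ≈ 6.83 × 57^0.658 ≈ 97.68 kt.
Typhoon Amara: ΔP = 23; V ≈ 6.83 × 23^0.658 ≈ 53.76 kt.
Difference ≈ 97.68 − 53.76 = 43.92 → 44 kt.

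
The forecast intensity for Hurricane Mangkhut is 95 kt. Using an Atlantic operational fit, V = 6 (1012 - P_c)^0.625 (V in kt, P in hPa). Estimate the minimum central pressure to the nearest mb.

ΔP = (V / 6)^(1/0.625) = (95/6)^1.600.
95/6 = 15.833; 15.833^1.600 ≈ 83.05 mb.
P_c = 1012 − 83.05 = 928.95 ≈ 929 mb.

929 mb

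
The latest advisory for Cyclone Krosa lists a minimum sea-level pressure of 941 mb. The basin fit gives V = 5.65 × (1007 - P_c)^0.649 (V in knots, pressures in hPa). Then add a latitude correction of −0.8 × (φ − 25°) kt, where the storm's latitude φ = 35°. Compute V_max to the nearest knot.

78 kt

ΔP = 1007 − 941 = 66 mb.
66^0.649 ≈ 15.166.
V ≈ 5.65 × 15.166 ≈ 85.7 kt.
Latitude correction: −0.8 × (35 − 25) = -8 kt.
Corrected V ≈ 77.7 kt → 78 kt.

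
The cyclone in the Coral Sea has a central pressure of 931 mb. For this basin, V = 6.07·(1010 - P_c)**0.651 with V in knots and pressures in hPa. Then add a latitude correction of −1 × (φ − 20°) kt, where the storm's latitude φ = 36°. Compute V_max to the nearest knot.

88 kt

ΔP = 1010 − 931 = 79 mb.
79^0.651 ≈ 17.193.
V ≈ 6.07 × 17.193 ≈ 104.4 kt.
Latitude correction: −1 × (36 − 20) = -16 kt.
Corrected V ≈ 88.4 kt → 88 kt.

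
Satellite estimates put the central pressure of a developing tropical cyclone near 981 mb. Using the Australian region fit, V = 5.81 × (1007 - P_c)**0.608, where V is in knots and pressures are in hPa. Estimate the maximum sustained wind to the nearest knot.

42 kt

ΔP = 1007 − 981 = 26 mb.
26^0.608 ≈ 7.249.
V ≈ 5.81 × 7.249 ≈ 42.1 kt.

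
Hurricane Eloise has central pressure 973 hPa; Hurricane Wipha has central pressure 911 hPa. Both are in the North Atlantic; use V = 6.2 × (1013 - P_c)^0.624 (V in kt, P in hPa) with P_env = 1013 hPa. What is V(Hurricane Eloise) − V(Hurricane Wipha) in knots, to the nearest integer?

Hurricane Eloise: ΔP = 40; V ≈ 6.2 × 40^0.624 ≈ 61.96 kt.
Hurricane Wipha: ΔP = 102; V ≈ 6.2 × 102^0.624 ≈ 111.11 kt.
Difference ≈ 61.96 − 111.11 = -49.15 → -49 kt.

-49 kt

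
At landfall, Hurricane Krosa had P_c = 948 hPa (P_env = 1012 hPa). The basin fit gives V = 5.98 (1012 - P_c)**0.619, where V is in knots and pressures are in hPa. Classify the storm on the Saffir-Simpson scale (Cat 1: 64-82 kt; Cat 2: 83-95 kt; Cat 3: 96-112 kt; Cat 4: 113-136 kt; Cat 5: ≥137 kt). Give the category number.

1

ΔP = 1012 − 948 = 64 hPa.
V ≈ 5.98 × 64^0.619 = 5.98 × 13.12 ≈ 78 kt.
78 kt falls in the Category 1 band.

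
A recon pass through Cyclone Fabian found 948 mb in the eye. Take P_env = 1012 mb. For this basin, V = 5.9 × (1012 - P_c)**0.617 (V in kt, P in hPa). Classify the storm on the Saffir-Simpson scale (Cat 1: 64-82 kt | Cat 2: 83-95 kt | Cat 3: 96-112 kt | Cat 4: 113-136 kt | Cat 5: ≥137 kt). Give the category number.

1

ΔP = 1012 − 948 = 64 mb.
V ≈ 5.9 × 64^0.617 = 5.9 × 13.01 ≈ 77 kt.
77 kt falls in the Category 1 band.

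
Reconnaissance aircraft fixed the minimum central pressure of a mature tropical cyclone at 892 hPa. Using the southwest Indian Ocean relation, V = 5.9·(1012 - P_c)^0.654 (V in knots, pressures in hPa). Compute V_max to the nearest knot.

ΔP = 1012 − 892 = 120 hPa.
120^0.654 ≈ 22.897.
V ≈ 5.9 × 22.897 ≈ 135.1 kt.

135 kt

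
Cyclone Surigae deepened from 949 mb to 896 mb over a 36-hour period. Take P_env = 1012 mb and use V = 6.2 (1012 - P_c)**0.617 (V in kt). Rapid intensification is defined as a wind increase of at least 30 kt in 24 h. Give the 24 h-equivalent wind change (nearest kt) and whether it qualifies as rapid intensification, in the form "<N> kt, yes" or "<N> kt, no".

V₁: ΔP = 63, V ≈ 6.2 × 63^0.617 ≈ 79.91 kt.
V₂: ΔP = 116, V ≈ 6.2 × 116^0.617 ≈ 116.46 kt.
ΔV over 36 h = 36.55 kt → 24 h equivalent = 36.55 × 24/36 ≈ 24.37 kt.
24 kt < 30 kt ⇒ not rapid intensification.

24 kt, no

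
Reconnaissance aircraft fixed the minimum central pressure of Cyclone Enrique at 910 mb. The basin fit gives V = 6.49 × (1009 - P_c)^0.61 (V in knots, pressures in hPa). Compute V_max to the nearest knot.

ΔP = 1009 − 910 = 99 mb.
99^0.61 ≈ 16.494.
V ≈ 6.49 × 16.494 ≈ 107.0 kt.

107 kt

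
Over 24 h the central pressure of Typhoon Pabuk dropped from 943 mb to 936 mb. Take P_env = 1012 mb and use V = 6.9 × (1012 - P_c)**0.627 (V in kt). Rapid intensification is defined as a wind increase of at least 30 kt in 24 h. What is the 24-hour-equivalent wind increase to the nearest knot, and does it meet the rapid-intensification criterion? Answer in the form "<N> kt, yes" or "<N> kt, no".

V₁: ΔP = 69, V ≈ 6.9 × 69^0.627 ≈ 98.13 kt.
V₂: ΔP = 76, V ≈ 6.9 × 76^0.627 ≈ 104.26 kt.
ΔV over 24 h = 6.13 kt → 24 h equivalent = 6.13 × 24/24 ≈ 6.13 kt.
6 kt < 30 kt ⇒ not rapid intensification.

6 kt, no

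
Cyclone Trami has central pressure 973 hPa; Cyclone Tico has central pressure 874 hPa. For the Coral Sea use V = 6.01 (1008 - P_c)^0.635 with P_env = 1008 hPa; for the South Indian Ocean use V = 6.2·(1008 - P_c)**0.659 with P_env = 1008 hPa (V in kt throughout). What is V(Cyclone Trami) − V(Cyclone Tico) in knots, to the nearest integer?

-99 kt

Cyclone Trami: ΔP = 35; V ≈ 6.01 × 35^0.635 ≈ 57.46 kt.
Cyclone Tico: ΔP = 134; V ≈ 6.2 × 134^0.659 ≈ 156.37 kt.
Difference ≈ 57.46 − 156.37 = -98.91 → -99 kt.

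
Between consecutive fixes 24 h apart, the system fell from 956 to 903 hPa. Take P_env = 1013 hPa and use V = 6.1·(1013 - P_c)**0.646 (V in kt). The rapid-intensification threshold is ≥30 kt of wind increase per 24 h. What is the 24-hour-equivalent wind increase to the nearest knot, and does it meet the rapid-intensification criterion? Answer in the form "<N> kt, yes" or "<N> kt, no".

V₁: ΔP = 57, V ≈ 6.1 × 57^0.646 ≈ 83.10 kt.
V₂: ΔP = 110, V ≈ 6.1 × 110^0.646 ≈ 127.08 kt.
ΔV over 24 h = 43.98 kt → 24 h equivalent = 43.98 × 24/24 ≈ 43.98 kt.
44 kt ≥ 30 kt ⇒ rapid intensification.

44 kt, yes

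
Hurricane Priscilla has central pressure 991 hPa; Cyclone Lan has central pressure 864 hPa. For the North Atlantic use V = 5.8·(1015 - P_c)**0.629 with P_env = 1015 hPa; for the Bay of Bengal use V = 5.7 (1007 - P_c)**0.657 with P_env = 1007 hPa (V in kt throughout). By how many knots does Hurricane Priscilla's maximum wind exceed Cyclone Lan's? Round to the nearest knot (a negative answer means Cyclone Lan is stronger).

Hurricane Priscilla: ΔP = 24; V ≈ 5.8 × 24^0.629 ≈ 42.81 kt.
Cyclone Lan: ΔP = 143; V ≈ 5.7 × 143^0.657 ≈ 148.57 kt.
Difference ≈ 42.81 − 148.57 = -105.76 → -106 kt.

-106 kt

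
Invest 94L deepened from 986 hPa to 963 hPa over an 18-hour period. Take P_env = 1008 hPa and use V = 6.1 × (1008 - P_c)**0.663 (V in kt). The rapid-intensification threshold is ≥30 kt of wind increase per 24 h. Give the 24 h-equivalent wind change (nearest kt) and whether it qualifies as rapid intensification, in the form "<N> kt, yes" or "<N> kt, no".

V₁: ΔP = 22, V ≈ 6.1 × 22^0.663 ≈ 47.35 kt.
V₂: ΔP = 45, V ≈ 6.1 × 45^0.663 ≈ 76.10 kt.
ΔV over 18 h = 28.75 kt → 24 h equivalent = 28.75 × 24/18 ≈ 38.33 kt.
38 kt ≥ 30 kt ⇒ rapid intensification.

38 kt, yes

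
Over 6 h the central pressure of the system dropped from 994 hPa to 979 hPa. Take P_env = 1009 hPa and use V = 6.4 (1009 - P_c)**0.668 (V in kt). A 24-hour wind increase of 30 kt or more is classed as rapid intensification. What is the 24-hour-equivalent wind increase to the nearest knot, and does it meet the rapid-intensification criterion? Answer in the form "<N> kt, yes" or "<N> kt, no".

92 kt, yes

V₁: ΔP = 15, V ≈ 6.4 × 15^0.668 ≈ 39.07 kt.
V₂: ΔP = 30, V ≈ 6.4 × 30^0.668 ≈ 62.07 kt.
ΔV over 6 h = 23.00 kt → 24 h equivalent = 23.00 × 24/6 ≈ 92.00 kt.
92 kt ≥ 30 kt ⇒ rapid intensification.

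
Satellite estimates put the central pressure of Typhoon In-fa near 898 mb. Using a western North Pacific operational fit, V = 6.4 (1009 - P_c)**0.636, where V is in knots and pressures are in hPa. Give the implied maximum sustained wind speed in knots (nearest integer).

ΔP = 1009 − 898 = 111 mb.
111^0.636 ≈ 19.991.
V ≈ 6.4 × 19.991 ≈ 127.9 kt.

128 kt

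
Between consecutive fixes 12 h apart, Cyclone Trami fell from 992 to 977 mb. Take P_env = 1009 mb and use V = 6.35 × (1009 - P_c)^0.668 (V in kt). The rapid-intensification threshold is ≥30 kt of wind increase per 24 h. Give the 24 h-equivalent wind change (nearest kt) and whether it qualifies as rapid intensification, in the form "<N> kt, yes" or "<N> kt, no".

44 kt, yes

V₁: ΔP = 17, V ≈ 6.35 × 17^0.668 ≈ 42.14 kt.
V₂: ΔP = 32, V ≈ 6.35 × 32^0.668 ≈ 64.30 kt.
ΔV over 12 h = 22.16 kt → 24 h equivalent = 22.16 × 24/12 ≈ 44.32 kt.
44 kt ≥ 30 kt ⇒ rapid intensification.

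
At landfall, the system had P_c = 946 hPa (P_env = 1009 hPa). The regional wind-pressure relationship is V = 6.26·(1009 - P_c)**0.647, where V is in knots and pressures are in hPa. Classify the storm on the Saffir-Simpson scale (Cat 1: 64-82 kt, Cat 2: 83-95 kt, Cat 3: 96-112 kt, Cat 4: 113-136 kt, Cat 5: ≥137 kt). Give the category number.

ΔP = 1009 − 946 = 63 hPa.
V ≈ 6.26 × 63^0.647 = 6.26 × 14.59 ≈ 91 kt.
91 kt falls in the Category 2 band.

2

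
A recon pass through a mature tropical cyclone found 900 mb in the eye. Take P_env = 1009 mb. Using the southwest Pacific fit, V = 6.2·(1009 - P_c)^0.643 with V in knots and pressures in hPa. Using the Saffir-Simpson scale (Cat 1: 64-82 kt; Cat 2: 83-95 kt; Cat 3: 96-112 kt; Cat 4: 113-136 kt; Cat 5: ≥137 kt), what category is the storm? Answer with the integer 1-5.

4

ΔP = 1009 − 900 = 109 mb.
V ≈ 6.2 × 109^0.643 = 6.2 × 20.42 ≈ 127 kt.
127 kt falls in the Category 4 band.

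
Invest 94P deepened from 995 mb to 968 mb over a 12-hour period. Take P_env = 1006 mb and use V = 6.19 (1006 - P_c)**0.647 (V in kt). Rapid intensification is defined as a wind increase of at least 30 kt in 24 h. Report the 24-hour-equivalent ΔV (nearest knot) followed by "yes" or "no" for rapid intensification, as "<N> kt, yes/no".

72 kt, yes

V₁: ΔP = 11, V ≈ 6.19 × 11^0.647 ≈ 29.21 kt.
V₂: ΔP = 38, V ≈ 6.19 × 38^0.647 ≈ 65.13 kt.
ΔV over 12 h = 35.92 kt → 24 h equivalent = 35.92 × 24/12 ≈ 71.84 kt.
72 kt ≥ 30 kt ⇒ rapid intensification.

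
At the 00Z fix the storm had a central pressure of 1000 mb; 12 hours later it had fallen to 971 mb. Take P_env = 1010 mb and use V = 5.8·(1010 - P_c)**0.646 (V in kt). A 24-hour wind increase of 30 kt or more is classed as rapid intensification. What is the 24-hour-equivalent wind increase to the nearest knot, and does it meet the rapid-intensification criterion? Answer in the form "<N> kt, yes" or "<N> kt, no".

72 kt, yes

V₁: ΔP = 10, V ≈ 5.8 × 10^0.646 ≈ 25.67 kt.
V₂: ΔP = 39, V ≈ 5.8 × 39^0.646 ≈ 61.84 kt.
ΔV over 12 h = 36.17 kt → 24 h equivalent = 36.17 × 24/12 ≈ 72.34 kt.
72 kt ≥ 30 kt ⇒ rapid intensification.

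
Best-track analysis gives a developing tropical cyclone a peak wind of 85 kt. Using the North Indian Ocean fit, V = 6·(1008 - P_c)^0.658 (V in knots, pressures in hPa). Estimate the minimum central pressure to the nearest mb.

ΔP = (V / 6)^(1/0.658) = (85/6)^1.520.
85/6 = 14.167; 14.167^1.520 ≈ 56.19 mb.
P_c = 1008 − 56.19 = 951.81 ≈ 952 mb.

952 mb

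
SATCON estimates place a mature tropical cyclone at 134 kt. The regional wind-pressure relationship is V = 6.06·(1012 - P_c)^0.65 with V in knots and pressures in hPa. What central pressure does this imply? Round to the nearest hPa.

ΔP = (V / 6.06)^(1/0.65) = (134/6.06)^1.538.
134/6.06 = 22.112; 22.112^1.538 ≈ 117.13 hPa.
P_c = 1012 − 117.13 = 894.87 ≈ 895 hPa.

895 hPa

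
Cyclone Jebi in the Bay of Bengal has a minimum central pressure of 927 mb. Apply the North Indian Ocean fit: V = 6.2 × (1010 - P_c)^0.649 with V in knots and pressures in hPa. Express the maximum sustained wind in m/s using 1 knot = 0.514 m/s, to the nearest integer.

ΔP = 1010 − 927 = 83 mb.
V ≈ 6.2 × 83^0.649 = 6.2 × 17.599 ≈ 109.112 kt.
109.112 × 0.514 ≈ 56.08 m/s → 56 m/s.

56 m/s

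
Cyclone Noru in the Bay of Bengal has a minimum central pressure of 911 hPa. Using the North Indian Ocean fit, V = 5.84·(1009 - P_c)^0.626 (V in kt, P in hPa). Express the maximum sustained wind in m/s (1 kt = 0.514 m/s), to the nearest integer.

ΔP = 1009 − 911 = 98 hPa.
V ≈ 5.84 × 98^0.626 = 5.84 × 17.640 ≈ 103.020 kt.
103.020 × 0.514 ≈ 52.95 m/s → 53 m/s.

53 m/s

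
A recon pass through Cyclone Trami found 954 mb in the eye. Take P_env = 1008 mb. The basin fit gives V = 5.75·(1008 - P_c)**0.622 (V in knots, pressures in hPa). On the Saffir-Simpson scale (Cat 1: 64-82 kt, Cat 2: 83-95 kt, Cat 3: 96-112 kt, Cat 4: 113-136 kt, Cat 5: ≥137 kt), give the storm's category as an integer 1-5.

ΔP = 1008 − 954 = 54 mb.
V ≈ 5.75 × 54^0.622 = 5.75 × 11.95 ≈ 69 kt.
69 kt falls in the Category 1 band.

1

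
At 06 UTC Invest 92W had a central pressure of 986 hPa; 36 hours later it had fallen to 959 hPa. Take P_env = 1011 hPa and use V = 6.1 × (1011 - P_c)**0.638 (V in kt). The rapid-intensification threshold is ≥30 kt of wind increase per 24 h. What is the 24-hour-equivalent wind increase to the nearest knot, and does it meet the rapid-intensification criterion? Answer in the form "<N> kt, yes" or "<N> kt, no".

19 kt, no

V₁: ΔP = 25, V ≈ 6.1 × 25^0.638 ≈ 47.56 kt.
V₂: ΔP = 52, V ≈ 6.1 × 52^0.638 ≈ 75.88 kt.
ΔV over 36 h = 28.32 kt → 24 h equivalent = 28.32 × 24/36 ≈ 18.88 kt.
19 kt < 30 kt ⇒ not rapid intensification.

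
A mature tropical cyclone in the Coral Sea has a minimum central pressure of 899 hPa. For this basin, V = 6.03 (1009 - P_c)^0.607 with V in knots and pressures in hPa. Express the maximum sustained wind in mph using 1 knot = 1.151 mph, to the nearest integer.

120 mph

ΔP = 1009 − 899 = 110 hPa.
V ≈ 6.03 × 110^0.607 = 6.03 × 17.343 ≈ 104.579 kt.
104.579 × 1.151 ≈ 120.37 mph → 120 mph.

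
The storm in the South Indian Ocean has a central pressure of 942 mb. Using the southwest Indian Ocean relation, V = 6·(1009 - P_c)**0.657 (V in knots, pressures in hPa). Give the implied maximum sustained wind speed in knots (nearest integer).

95 kt

ΔP = 1009 − 942 = 67 mb.
67^0.657 ≈ 15.839.
V ≈ 6 × 15.839 ≈ 95.0 kt.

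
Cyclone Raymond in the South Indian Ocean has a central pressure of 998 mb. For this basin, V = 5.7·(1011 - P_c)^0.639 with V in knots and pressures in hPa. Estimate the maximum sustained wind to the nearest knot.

ΔP = 1011 − 998 = 13 mb.
13^0.639 ≈ 5.150.
V ≈ 5.7 × 5.150 ≈ 29.4 kt.

29 kt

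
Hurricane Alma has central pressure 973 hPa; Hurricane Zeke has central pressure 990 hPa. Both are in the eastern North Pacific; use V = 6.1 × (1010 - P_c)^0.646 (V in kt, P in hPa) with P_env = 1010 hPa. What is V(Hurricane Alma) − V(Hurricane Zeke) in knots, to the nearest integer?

21 kt

Hurricane Alma: ΔP = 37; V ≈ 6.1 × 37^0.646 ≈ 62.86 kt.
Hurricane Zeke: ΔP = 20; V ≈ 6.1 × 20^0.646 ≈ 42.25 kt.
Difference ≈ 62.86 − 42.25 = 20.61 → 21 kt.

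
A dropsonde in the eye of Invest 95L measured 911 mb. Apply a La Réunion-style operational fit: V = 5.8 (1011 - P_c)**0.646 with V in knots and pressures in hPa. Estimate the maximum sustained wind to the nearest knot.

114 kt

ΔP = 1011 − 911 = 100 mb.
100^0.646 ≈ 19.588.
V ≈ 5.8 × 19.588 ≈ 113.6 kt.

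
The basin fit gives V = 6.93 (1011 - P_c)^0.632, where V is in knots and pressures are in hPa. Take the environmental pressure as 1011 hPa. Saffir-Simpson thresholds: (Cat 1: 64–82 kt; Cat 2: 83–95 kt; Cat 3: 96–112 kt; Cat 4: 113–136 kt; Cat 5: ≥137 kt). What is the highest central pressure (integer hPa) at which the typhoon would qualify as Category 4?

928 hPa

Category 4 begins at V = 113 kt.
Required ΔP = (113/6.93)^(1/0.632) = 16.306^1.582 ≈ 82.85 hPa.
P_c ≤ 1011 − 82.85 = 928.15, so the highest integer P_c is 928 hPa.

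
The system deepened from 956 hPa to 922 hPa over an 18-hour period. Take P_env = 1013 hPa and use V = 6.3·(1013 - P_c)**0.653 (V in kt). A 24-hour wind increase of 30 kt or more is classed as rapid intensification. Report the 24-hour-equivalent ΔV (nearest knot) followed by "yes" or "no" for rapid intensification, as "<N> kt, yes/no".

42 kt, yes

V₁: ΔP = 57, V ≈ 6.3 × 57^0.653 ≈ 88.29 kt.
V₂: ΔP = 91, V ≈ 6.3 × 91^0.653 ≈ 119.84 kt.
ΔV over 18 h = 31.55 kt → 24 h equivalent = 31.55 × 24/18 ≈ 42.07 kt.
42 kt ≥ 30 kt ⇒ rapid intensification.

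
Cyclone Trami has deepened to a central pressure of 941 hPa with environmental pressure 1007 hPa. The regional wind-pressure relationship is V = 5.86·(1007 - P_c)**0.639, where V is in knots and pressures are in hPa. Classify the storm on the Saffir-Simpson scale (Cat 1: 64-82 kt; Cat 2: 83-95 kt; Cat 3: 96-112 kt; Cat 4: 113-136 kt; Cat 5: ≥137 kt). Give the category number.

2

ΔP = 1007 − 941 = 66 hPa.
V ≈ 5.86 × 66^0.639 = 5.86 × 14.54 ≈ 85 kt.
85 kt falls in the Category 2 band.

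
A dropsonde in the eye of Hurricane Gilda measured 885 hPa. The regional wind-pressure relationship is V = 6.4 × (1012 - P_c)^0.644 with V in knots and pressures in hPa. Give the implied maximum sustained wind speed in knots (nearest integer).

ΔP = 1012 − 885 = 127 hPa.
127^0.644 ≈ 22.639.
V ≈ 6.4 × 22.639 ≈ 144.9 kt.

145 kt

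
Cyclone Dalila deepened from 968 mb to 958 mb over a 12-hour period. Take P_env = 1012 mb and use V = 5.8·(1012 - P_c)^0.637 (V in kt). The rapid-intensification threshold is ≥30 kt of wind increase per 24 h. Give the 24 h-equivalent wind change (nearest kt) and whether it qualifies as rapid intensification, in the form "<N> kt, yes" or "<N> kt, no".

V₁: ΔP = 44, V ≈ 5.8 × 44^0.637 ≈ 64.61 kt.
V₂: ΔP = 54, V ≈ 5.8 × 54^0.637 ≈ 73.61 kt.
ΔV over 12 h = 9.00 kt → 24 h equivalent = 9.00 × 24/12 ≈ 18.00 kt.
18 kt < 30 kt ⇒ not rapid intensification.

18 kt, no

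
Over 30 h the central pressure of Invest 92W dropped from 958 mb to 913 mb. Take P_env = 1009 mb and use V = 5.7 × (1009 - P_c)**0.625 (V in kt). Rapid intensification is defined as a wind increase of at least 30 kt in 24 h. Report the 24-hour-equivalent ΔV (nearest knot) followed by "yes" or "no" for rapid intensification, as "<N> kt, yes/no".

V₁: ΔP = 51, V ≈ 5.7 × 51^0.625 ≈ 66.54 kt.
V₂: ΔP = 96, V ≈ 5.7 × 96^0.625 ≈ 98.81 kt.
ΔV over 30 h = 32.27 kt → 24 h equivalent = 32.27 × 24/30 ≈ 25.82 kt.
26 kt < 30 kt ⇒ not rapid intensification.

26 kt, no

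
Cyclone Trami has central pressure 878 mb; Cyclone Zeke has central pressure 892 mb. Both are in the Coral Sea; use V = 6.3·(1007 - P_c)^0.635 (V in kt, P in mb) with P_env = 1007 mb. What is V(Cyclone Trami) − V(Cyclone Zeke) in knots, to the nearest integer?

Cyclone Trami: ΔP = 129; V ≈ 6.3 × 129^0.635 ≈ 137.90 kt.
Cyclone Zeke: ΔP = 115; V ≈ 6.3 × 115^0.635 ≈ 128.20 kt.
Difference ≈ 137.90 − 128.20 = 9.70 → 10 kt.

10 kt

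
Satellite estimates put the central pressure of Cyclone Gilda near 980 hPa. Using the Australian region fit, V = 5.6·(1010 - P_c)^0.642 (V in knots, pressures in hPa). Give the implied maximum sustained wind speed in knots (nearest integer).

ΔP = 1010 − 980 = 30 hPa.
30^0.642 ≈ 8.878.
V ≈ 5.6 × 8.878 ≈ 49.7 kt.

50 kt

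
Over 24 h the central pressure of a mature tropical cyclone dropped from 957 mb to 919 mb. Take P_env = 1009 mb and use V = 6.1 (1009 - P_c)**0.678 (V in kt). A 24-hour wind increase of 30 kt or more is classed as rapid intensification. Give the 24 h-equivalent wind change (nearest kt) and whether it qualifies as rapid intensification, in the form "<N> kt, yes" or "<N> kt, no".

V₁: ΔP = 52, V ≈ 6.1 × 52^0.678 ≈ 88.88 kt.
V₂: ΔP = 90, V ≈ 6.1 × 90^0.678 ≈ 128.92 kt.
ΔV over 24 h = 40.04 kt → 24 h equivalent = 40.04 × 24/24 ≈ 40.04 kt.
40 kt ≥ 30 kt ⇒ rapid intensification.

40 kt, yes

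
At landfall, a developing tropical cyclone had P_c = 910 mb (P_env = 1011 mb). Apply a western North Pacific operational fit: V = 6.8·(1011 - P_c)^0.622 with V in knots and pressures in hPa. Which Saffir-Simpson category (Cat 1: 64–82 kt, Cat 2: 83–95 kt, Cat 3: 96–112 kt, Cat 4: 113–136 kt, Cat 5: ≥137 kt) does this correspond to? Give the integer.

ΔP = 1011 − 910 = 101 mb.
V ≈ 6.8 × 101^0.622 = 6.8 × 17.65 ≈ 120 kt.
120 kt falls in the Category 4 band.

4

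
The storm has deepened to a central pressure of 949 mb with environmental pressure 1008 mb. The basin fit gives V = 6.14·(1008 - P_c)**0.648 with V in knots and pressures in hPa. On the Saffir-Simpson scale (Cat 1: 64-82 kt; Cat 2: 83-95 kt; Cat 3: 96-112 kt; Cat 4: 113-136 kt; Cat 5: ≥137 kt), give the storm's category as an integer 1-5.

2

ΔP = 1008 − 949 = 59 mb.
V ≈ 6.14 × 59^0.648 = 6.14 × 14.04 ≈ 86 kt.
86 kt falls in the Category 2 band.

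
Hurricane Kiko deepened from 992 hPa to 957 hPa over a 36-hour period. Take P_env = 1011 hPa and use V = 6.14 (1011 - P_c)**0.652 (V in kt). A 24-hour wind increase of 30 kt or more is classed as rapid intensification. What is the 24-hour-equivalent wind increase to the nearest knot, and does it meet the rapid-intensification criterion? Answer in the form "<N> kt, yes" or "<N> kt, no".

V₁: ΔP = 19, V ≈ 6.14 × 19^0.652 ≈ 41.87 kt.
V₂: ΔP = 54, V ≈ 6.14 × 54^0.652 ≈ 82.73 kt.
ΔV over 36 h = 40.86 kt → 24 h equivalent = 40.86 × 24/36 ≈ 27.24 kt.
27 kt < 30 kt ⇒ not rapid intensification.

27 kt, no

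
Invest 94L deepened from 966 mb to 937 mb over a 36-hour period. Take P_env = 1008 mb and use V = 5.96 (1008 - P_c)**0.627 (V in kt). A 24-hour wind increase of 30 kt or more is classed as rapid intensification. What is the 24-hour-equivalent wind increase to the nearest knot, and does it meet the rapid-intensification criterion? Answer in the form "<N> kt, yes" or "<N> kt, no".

16 kt, no

V₁: ΔP = 42, V ≈ 5.96 × 42^0.627 ≈ 62.09 kt.
V₂: ΔP = 71, V ≈ 5.96 × 71^0.627 ≈ 86.29 kt.
ΔV over 36 h = 24.20 kt → 24 h equivalent = 24.20 × 24/36 ≈ 16.13 kt.
16 kt < 30 kt ⇒ not rapid intensification.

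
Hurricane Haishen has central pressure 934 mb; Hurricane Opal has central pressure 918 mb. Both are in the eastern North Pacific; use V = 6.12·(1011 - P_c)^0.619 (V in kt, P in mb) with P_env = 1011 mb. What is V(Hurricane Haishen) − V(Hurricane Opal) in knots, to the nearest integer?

Hurricane Haishen: ΔP = 77; V ≈ 6.12 × 77^0.619 ≈ 90.05 kt.
Hurricane Opal: ΔP = 93; V ≈ 6.12 × 93^0.619 ≈ 101.21 kt.
Difference ≈ 90.05 − 101.21 = -11.16 → -11 kt.

-11 kt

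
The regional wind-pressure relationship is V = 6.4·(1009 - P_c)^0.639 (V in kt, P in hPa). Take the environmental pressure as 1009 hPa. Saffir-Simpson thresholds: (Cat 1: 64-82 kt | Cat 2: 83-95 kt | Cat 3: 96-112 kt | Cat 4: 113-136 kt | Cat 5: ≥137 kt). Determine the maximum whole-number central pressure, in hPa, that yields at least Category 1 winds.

Category 1 begins at V = 64 kt.
Required ΔP = (64/6.4)^(1/0.639) = 10.000^1.565 ≈ 36.72 hPa.
P_c ≤ 1009 − 36.72 = 972.28, so the highest integer P_c is 972 hPa.

972 hPa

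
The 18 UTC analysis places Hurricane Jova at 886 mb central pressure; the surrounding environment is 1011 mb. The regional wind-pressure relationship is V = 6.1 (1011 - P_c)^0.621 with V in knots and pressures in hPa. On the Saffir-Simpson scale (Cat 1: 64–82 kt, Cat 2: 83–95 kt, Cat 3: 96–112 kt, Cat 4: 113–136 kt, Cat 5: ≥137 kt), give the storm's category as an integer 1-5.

ΔP = 1011 − 886 = 125 mb.
V ≈ 6.1 × 125^0.621 = 6.1 × 20.05 ≈ 122 kt.
122 kt falls in the Category 4 band.

4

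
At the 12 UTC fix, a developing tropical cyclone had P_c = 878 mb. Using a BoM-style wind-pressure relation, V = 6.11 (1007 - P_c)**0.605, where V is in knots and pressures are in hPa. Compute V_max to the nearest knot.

116 kt

ΔP = 1007 − 878 = 129 mb.
129^0.605 ≈ 18.919.
V ≈ 6.11 × 18.919 ≈ 115.6 kt.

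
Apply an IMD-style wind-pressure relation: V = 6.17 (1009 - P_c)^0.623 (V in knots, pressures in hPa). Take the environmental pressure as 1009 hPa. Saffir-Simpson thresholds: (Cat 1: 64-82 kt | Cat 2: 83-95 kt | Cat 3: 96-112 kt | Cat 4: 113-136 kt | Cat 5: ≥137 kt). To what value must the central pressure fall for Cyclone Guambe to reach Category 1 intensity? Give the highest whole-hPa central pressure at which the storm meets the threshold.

Category 1 begins at V = 64 kt.
Required ΔP = (64/6.17)^(1/0.623) = 10.373^1.605 ≈ 42.72 hPa.
P_c ≤ 1009 − 42.72 = 966.28, so the highest integer P_c is 966 hPa.

966 hPa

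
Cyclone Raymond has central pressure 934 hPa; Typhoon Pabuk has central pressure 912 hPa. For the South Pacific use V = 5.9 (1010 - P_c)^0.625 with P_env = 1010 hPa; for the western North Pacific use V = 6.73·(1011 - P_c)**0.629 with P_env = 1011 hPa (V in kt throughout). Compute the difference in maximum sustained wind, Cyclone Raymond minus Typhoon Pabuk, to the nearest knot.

Cyclone Raymond: ΔP = 76; V ≈ 5.9 × 76^0.625 ≈ 88.38 kt.
Typhoon Pabuk: ΔP = 99; V ≈ 6.73 × 99^0.629 ≈ 121.13 kt.
Difference ≈ 88.38 − 121.13 = -32.75 → -33 kt.

-33 kt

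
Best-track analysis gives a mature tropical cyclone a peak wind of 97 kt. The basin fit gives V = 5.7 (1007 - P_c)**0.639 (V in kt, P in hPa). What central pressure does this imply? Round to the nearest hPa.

ΔP = (V / 5.7)^(1/0.639) = (97/5.7)^1.565.
97/5.7 = 17.018; 17.018^1.565 ≈ 84.39 hPa.
P_c = 1007 − 84.39 = 922.61 ≈ 923 hPa.

923 hPa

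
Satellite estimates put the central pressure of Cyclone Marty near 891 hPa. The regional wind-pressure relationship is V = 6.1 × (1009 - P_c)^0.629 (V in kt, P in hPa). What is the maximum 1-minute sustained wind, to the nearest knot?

123 kt

ΔP = 1009 − 891 = 118 hPa.
118^0.629 ≈ 20.101.
V ≈ 6.1 × 20.101 ≈ 122.6 kt.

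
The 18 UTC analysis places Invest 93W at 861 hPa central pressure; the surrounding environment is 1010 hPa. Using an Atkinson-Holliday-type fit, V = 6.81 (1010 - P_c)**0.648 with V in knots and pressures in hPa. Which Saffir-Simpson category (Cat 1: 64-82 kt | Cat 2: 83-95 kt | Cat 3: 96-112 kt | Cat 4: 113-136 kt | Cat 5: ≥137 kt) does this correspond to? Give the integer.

ΔP = 1010 − 861 = 149 hPa.
V ≈ 6.81 × 149^0.648 = 6.81 × 25.60 ≈ 174 kt.
174 kt falls in the Category 5 band.

5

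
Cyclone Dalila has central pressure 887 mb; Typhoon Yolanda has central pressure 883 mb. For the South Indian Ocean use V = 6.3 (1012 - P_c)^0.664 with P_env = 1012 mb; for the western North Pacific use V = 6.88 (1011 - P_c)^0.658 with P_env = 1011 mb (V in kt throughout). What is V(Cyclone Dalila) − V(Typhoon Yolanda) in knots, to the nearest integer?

-12 kt

Cyclone Dalila: ΔP = 125; V ≈ 6.3 × 125^0.664 ≈ 155.49 kt.
Typhoon Yolanda: ΔP = 128; V ≈ 6.88 × 128^0.658 ≈ 167.55 kt.
Difference ≈ 155.49 − 167.55 = -12.06 → -12 kt.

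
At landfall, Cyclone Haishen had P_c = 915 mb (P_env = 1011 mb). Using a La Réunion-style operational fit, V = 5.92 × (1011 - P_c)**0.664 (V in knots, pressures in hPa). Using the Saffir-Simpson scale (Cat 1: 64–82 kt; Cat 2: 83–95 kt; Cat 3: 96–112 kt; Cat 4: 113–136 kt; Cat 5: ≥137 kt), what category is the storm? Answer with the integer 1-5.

ΔP = 1011 − 915 = 96 mb.
V ≈ 5.92 × 96^0.664 = 5.92 × 20.71 ≈ 123 kt.
123 kt falls in the Category 4 band.

4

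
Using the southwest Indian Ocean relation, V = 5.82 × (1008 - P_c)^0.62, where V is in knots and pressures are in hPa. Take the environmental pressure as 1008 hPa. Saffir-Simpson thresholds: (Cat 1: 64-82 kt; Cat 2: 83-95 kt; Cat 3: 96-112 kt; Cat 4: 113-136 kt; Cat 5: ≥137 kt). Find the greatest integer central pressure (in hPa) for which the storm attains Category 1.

960 hPa

Category 1 begins at V = 64 kt.
Required ΔP = (64/5.82)^(1/0.62) = 10.997^1.613 ≈ 47.80 hPa.
P_c ≤ 1008 − 47.80 = 960.20, so the highest integer P_c is 960 hPa.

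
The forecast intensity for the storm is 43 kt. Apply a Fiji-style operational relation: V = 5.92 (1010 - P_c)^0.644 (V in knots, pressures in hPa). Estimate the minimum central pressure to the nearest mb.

ΔP = (V / 5.92)^(1/0.644) = (43/5.92)^1.553.
43/5.92 = 7.264; 7.264^1.553 ≈ 21.74 mb.
P_c = 1010 − 21.74 = 988.26 ≈ 988 mb.

988 mb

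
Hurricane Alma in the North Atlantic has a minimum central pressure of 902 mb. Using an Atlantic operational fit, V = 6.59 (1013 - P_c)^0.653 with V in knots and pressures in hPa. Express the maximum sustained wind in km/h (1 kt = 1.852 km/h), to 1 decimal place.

ΔP = 1013 − 902 = 111 mb.
V ≈ 6.59 × 111^0.653 = 6.59 × 21.657 ≈ 142.719 kt.
142.719 × 1.852 ≈ 264.32 km/h → 264.3 km/h.

264.3 km/h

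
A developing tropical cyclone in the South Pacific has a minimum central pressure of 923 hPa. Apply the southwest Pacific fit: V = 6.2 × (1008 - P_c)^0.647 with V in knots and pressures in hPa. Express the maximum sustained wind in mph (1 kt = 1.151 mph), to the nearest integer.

ΔP = 1008 − 923 = 85 hPa.
V ≈ 6.2 × 85^0.647 = 6.2 × 17.715 ≈ 109.831 kt.
109.831 × 1.151 ≈ 126.42 mph → 126 mph.

126 mph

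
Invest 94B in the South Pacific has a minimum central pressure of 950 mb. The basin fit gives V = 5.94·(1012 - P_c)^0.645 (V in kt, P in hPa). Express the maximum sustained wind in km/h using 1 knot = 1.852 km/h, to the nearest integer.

158 km/h

ΔP = 1012 − 950 = 62 mb.
V ≈ 5.94 × 62^0.645 = 5.94 × 14.325 ≈ 85.090 kt.
85.090 × 1.852 ≈ 157.59 km/h → 158 km/h.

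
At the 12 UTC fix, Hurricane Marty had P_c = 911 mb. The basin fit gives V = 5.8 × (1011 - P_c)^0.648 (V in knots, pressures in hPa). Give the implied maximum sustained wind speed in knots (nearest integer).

ΔP = 1011 − 911 = 100 mb.
100^0.648 ≈ 19.770.
V ≈ 5.8 × 19.770 ≈ 114.7 kt.

115 kt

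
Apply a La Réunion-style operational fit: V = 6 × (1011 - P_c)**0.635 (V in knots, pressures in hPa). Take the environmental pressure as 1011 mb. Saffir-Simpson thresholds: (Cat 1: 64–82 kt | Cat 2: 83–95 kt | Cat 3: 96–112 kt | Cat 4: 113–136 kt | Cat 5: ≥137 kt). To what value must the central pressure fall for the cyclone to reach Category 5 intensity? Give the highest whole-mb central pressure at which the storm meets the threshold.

873 mb

Category 5 begins at V = 137 kt.
Required ΔP = (137/6)^(1/0.635) = 22.833^1.575 ≈ 137.87 mb.
P_c ≤ 1011 − 137.87 = 873.13, so the highest integer P_c is 873 mb.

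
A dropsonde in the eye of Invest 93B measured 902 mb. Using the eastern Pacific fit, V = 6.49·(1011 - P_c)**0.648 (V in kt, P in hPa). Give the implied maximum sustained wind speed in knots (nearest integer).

136 kt

ΔP = 1011 − 902 = 109 mb.
109^0.648 ≈ 20.905.
V ≈ 6.49 × 20.905 ≈ 135.7 kt.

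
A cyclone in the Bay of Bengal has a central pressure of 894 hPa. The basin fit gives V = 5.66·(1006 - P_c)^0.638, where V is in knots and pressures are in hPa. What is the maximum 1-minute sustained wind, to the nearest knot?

ΔP = 1006 − 894 = 112 hPa.
112^0.638 ≈ 20.296.
V ≈ 5.66 × 20.296 ≈ 114.9 kt.

115 kt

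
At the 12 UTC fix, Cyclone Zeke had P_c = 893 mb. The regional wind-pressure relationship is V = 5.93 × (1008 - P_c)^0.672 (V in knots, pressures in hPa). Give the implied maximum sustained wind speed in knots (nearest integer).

ΔP = 1008 − 893 = 115 mb.
115^0.672 ≈ 24.254.
V ≈ 5.93 × 24.254 ≈ 143.8 kt.

144 kt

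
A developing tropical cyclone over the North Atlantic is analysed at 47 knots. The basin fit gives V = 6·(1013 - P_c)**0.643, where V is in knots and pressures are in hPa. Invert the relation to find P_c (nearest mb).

ΔP = (V / 6)^(1/0.643) = (47/6)^1.555.
47/6 = 7.833; 7.833^1.555 ≈ 24.56 mb.
P_c = 1013 − 24.56 = 988.44 ≈ 988 mb.

988 mb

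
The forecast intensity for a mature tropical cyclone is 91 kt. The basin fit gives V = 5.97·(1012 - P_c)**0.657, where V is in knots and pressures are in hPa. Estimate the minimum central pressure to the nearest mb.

949 mb

ΔP = (V / 5.97)^(1/0.657) = (91/5.97)^1.522.
91/5.97 = 15.243; 15.243^1.522 ≈ 63.20 mb.
P_c = 1012 − 63.20 = 948.80 ≈ 949 mb.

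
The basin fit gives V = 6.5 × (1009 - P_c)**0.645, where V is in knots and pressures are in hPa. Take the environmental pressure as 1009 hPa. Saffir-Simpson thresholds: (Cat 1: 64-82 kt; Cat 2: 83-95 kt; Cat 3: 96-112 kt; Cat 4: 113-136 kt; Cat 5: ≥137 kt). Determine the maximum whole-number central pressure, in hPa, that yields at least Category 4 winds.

Category 4 begins at V = 113 kt.
Required ΔP = (113/6.5)^(1/0.645) = 17.385^1.550 ≈ 83.70 hPa.
P_c ≤ 1009 − 83.70 = 925.30, so the highest integer P_c is 925 hPa.

925 hPa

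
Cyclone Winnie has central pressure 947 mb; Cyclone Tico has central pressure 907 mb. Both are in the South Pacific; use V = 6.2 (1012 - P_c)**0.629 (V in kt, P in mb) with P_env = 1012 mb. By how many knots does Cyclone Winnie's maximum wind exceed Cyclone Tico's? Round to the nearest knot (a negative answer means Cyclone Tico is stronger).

Cyclone Winnie: ΔP = 65; V ≈ 6.2 × 65^0.629 ≈ 85.65 kt.
Cyclone Tico: ΔP = 105; V ≈ 6.2 × 105^0.629 ≈ 115.80 kt.
Difference ≈ 85.65 − 115.80 = -30.15 → -30 kt.

-30 kt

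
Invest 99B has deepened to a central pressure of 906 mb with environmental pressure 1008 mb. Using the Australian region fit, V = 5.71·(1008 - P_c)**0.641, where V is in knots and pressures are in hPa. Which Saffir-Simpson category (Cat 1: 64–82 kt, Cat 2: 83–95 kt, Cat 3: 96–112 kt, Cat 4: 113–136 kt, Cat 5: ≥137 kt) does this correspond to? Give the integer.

3

ΔP = 1008 − 906 = 102 mb.
V ≈ 5.71 × 102^0.641 = 5.71 × 19.39 ≈ 111 kt.
111 kt falls in the Category 3 band.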